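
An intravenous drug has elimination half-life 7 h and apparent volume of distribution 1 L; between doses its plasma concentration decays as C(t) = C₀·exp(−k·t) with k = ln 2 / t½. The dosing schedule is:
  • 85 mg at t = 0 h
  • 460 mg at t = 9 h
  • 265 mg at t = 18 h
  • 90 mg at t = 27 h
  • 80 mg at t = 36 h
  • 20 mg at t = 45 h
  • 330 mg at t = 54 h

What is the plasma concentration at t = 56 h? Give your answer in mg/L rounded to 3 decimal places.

k = ln 2 / 7 = 0.09902 per h
Dose 1 (85 mg at t=0 h): 85·exp(−0.09902·56) = 0.332 mg/L
Dose 2 (460 mg at t=9 h): 460·exp(−0.09902·47) = 4.381 mg/L
Dose 3 (265 mg at t=18 h): 265·exp(−0.09902·38) = 6.153 mg/L
Dose 4 (90 mg at t=27 h): 90·exp(−0.09902·29) = 5.095 mg/L
Dose 5 (80 mg at t=36 h): 80·exp(−0.09902·20) = 11.041 mg/L
Dose 6 (20 mg at t=45 h): 20·exp(−0.09902·11) = 6.730 mg/L
Dose 7 (330 mg at t=54 h): 330·exp(−0.09902·2) = 270.711 mg/L
C(56) = 0.332 + 4.381 + 6.153 + 5.095 + 11.041 + 6.730 + 270.711 = 304.442 mg/L

304.442 mg/L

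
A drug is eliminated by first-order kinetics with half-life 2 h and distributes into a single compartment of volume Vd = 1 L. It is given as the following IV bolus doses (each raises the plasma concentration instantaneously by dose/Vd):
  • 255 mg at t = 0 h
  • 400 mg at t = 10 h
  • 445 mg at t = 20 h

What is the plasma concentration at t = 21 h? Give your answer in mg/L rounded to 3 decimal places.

k = ln 2 / 2 = 0.34657 per h
Dose 1 (255 mg at t=0 h): 255·exp(−0.34657·21) = 0.176 mg/L
Dose 2 (400 mg at t=10 h): 400·exp(−0.34657·11) = 8.839 mg/L
Dose 3 (445 mg at t=20 h): 445·exp(−0.34657·1) = 314.663 mg/L
C(21) = 0.176 + 8.839 + 314.663 = 323.677 mg/L

323.677 mg/L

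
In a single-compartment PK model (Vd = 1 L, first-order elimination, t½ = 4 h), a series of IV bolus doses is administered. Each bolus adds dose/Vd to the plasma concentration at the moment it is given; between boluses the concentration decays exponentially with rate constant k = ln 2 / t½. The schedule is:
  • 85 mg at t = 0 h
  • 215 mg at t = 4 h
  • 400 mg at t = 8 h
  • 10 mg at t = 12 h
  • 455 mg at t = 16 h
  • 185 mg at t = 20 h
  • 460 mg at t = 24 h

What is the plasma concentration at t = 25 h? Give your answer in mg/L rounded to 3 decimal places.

k = ln 2 / 4 = 0.17329 per h
Dose 1 (85 mg at t=0 h): 85·exp(−0.17329·25) = 1.117 mg/L
Dose 2 (215 mg at t=4 h): 215·exp(−0.17329·21) = 5.650 mg/L
Dose 3 (400 mg at t=8 h): 400·exp(−0.17329·17) = 21.022 mg/L
Dose 4 (10 mg at t=12 h): 10·exp(−0.17329·13) = 1.051 mg/L
Dose 5 (455 mg at t=16 h): 455·exp(−0.17329·9) = 95.652 mg/L
Dose 6 (185 mg at t=20 h): 185·exp(−0.17329·5) = 77.783 mg/L
Dose 7 (460 mg at t=24 h): 460·exp(−0.17329·1) = 386.812 mg/L
C(25) = 1.117 + 5.650 + 21.022 + 1.051 + 95.652 + 77.783 + 386.812 = 589.087 mg/L

589.087 mg/L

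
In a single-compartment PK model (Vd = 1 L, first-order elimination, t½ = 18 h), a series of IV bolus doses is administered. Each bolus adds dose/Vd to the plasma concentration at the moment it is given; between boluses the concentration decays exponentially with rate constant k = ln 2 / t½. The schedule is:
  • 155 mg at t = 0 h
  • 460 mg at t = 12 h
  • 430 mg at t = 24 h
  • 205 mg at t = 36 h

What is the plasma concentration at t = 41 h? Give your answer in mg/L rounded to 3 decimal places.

575.080 mg/L

k = ln 2 / 18 = 0.03851 per h
Dose 1 (155 mg at t=0 h): 155·exp(−0.03851·41) = 31.963 mg/L
Dose 2 (460 mg at t=12 h): 460·exp(−0.03851·29) = 150.579 mg/L
Dose 3 (430 mg at t=24 h): 430·exp(−0.03851·17) = 223.441 mg/L
Dose 4 (205 mg at t=36 h): 205·exp(−0.03851·5) = 169.096 mg/L
C(41) = 31.963 + 150.579 + 223.441 + 169.096 = 575.080 mg/L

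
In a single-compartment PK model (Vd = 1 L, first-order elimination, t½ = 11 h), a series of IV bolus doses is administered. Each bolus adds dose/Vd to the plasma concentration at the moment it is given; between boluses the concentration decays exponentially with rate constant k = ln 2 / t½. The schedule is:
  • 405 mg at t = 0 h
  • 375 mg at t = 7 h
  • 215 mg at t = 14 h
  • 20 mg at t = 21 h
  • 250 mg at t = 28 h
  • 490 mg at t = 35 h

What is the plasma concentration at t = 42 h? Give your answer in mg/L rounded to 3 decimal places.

530.892 mg/L

k = ln 2 / 11 = 0.06301 per h
Dose 1 (405 mg at t=0 h): 405·exp(−0.06301·42) = 28.712 mg/L
Dose 2 (375 mg at t=7 h): 375·exp(−0.06301·35) = 41.325 mg/L
Dose 3 (215 mg at t=14 h): 215·exp(−0.06301·28) = 36.828 mg/L
Dose 4 (20 mg at t=21 h): 20·exp(−0.06301·21) = 5.325 mg/L
Dose 5 (250 mg at t=28 h): 250·exp(−0.06301·14) = 103.469 mg/L
Dose 6 (490 mg at t=35 h): 490·exp(−0.06301·7) = 315.233 mg/L
C(42) = 28.712 + 41.325 + 36.828 + 5.325 + 103.469 + 315.233 = 530.892 mg/L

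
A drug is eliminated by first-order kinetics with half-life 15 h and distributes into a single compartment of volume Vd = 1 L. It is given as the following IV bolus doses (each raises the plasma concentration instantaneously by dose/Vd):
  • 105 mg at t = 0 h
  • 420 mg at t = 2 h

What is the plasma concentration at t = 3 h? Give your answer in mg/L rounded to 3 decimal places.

k = ln 2 / 15 = 0.04621 per h
Dose 1 (105 mg at t=0 h): 105·exp(−0.04621·3) = 91.408 mg/L
Dose 2 (420 mg at t=2 h): 420·exp(−0.04621·1) = 401.033 mg/L
C(3) = 91.408 + 401.033 = 492.441 mg/L

492.441 mg/L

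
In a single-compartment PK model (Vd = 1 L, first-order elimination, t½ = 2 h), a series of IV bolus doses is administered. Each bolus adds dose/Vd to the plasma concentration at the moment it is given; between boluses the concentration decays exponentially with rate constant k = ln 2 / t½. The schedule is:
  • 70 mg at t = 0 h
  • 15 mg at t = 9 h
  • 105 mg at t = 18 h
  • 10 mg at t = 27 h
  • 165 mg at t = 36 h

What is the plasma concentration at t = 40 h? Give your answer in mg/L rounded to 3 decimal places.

41.412 mg/L

k = ln 2 / 2 = 0.34657 per h
Dose 1 (70 mg at t=0 h): 70·exp(−0.34657·40) = 0.000 mg/L
Dose 2 (15 mg at t=9 h): 15·exp(−0.34657·31) = 0.000 mg/L
Dose 3 (105 mg at t=18 h): 105·exp(−0.34657·22) = 0.051 mg/L
Dose 4 (10 mg at t=27 h): 10·exp(−0.34657·13) = 0.110 mg/L
Dose 5 (165 mg at t=36 h): 165·exp(−0.34657·4) = 41.250 mg/L
C(40) = 0.000 + 0.000 + 0.051 + 0.110 + 41.250 = 41.412 mg/L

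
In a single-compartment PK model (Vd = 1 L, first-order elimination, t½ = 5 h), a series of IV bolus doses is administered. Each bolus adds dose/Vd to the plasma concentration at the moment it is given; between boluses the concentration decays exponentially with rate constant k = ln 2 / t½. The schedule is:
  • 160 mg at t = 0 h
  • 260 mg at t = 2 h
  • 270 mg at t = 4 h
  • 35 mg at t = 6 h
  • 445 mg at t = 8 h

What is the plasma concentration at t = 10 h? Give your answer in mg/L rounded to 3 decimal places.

k = ln 2 / 5 = 0.13863 per h
Dose 1 (160 mg at t=0 h): 160·exp(−0.13863·10) = 40.000 mg/L
Dose 2 (260 mg at t=2 h): 260·exp(−0.13863·8) = 85.768 mg/L
Dose 3 (270 mg at t=4 h): 270·exp(−0.13863·6) = 117.524 mg/L
Dose 4 (35 mg at t=6 h): 35·exp(−0.13863·4) = 20.102 mg/L
Dose 5 (445 mg at t=8 h): 445·exp(−0.13863·2) = 337.247 mg/L
C(10) = 40.000 + 85.768 + 117.524 + 20.102 + 337.247 = 600.641 mg/L

600.641 mg/L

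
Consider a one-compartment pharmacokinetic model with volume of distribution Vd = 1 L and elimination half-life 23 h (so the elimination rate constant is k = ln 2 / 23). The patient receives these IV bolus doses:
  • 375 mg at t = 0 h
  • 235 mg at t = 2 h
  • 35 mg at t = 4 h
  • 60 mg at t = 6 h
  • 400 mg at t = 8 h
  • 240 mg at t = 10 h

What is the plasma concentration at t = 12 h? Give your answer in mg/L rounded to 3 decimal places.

1093.166 mg/L

k = ln 2 / 23 = 0.03014 per h
Dose 1 (375 mg at t=0 h): 375·exp(−0.03014·12) = 261.199 mg/L
Dose 2 (235 mg at t=2 h): 235·exp(−0.03014·10) = 173.854 mg/L
Dose 3 (35 mg at t=4 h): 35·exp(−0.03014·8) = 27.502 mg/L
Dose 4 (60 mg at t=6 h): 60·exp(−0.03014·6) = 50.075 mg/L
Dose 5 (400 mg at t=8 h): 400·exp(−0.03014·4) = 354.574 mg/L
Dose 6 (240 mg at t=10 h): 240·exp(−0.03014·2) = 225.962 mg/L
C(12) = 261.199 + 173.854 + 27.502 + 50.075 + 354.574 + 225.962 = 1093.166 mg/L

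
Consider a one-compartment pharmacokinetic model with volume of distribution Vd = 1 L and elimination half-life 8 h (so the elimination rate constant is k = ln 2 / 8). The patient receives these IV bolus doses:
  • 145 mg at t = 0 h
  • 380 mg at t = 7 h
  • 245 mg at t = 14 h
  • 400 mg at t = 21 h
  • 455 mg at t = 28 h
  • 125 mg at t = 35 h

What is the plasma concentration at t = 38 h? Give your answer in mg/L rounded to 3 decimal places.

k = ln 2 / 8 = 0.08664 per h
Dose 1 (145 mg at t=0 h): 145·exp(−0.08664·38) = 5.389 mg/L
Dose 2 (380 mg at t=7 h): 380·exp(−0.08664·31) = 25.900 mg/L
Dose 3 (245 mg at t=14 h): 245·exp(−0.08664·24) = 30.625 mg/L
Dose 4 (400 mg at t=21 h): 400·exp(−0.08664·17) = 91.700 mg/L
Dose 5 (455 mg at t=28 h): 455·exp(−0.08664·10) = 191.304 mg/L
Dose 6 (125 mg at t=35 h): 125·exp(−0.08664·3) = 96.388 mg/L
C(38) = 5.389 + 25.900 + 30.625 + 91.700 + 191.304 + 96.388 = 441.306 mg/L

441.306 mg/L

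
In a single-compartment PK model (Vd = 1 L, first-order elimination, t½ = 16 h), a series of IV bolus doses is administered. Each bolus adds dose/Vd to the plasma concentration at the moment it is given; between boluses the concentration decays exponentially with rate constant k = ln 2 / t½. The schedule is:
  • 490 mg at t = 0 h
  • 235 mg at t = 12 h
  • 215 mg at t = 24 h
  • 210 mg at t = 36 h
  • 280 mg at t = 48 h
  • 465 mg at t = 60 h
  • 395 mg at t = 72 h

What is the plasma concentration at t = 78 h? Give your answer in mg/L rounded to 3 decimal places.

679.058 mg/L

k = ln 2 / 16 = 0.04332 per h
Dose 1 (490 mg at t=0 h): 490·exp(−0.04332·78) = 16.698 mg/L
Dose 2 (235 mg at t=12 h): 235·exp(−0.04332·66) = 13.468 mg/L
Dose 3 (215 mg at t=24 h): 215·exp(−0.04332·54) = 20.723 mg/L
Dose 4 (210 mg at t=36 h): 210·exp(−0.04332·42) = 34.042 mg/L
Dose 5 (280 mg at t=48 h): 280·exp(−0.04332·30) = 76.336 mg/L
Dose 6 (465 mg at t=60 h): 465·exp(−0.04332·18) = 213.203 mg/L
Dose 7 (395 mg at t=72 h): 395·exp(−0.04332·6) = 304.587 mg/L
C(78) = 16.698 + 13.468 + 20.723 + 34.042 + 76.336 + 213.203 + 304.587 = 679.058 mg/L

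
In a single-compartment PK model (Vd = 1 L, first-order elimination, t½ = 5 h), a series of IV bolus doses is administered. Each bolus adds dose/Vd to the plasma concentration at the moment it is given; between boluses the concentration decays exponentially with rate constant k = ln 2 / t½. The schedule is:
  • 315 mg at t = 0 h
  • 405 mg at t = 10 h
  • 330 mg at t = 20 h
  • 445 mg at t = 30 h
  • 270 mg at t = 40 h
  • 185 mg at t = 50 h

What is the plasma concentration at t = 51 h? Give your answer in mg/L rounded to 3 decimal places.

250.160 mg/L

k = ln 2 / 5 = 0.13863 per h
Dose 1 (315 mg at t=0 h): 315·exp(−0.13863·51) = 0.268 mg/L
Dose 2 (405 mg at t=10 h): 405·exp(−0.13863·41) = 1.377 mg/L
Dose 3 (330 mg at t=20 h): 330·exp(−0.13863·31) = 4.489 mg/L
Dose 4 (445 mg at t=30 h): 445·exp(−0.13863·21) = 24.212 mg/L
Dose 5 (270 mg at t=40 h): 270·exp(−0.13863·11) = 58.762 mg/L
Dose 6 (185 mg at t=50 h): 185·exp(−0.13863·1) = 161.052 mg/L
C(51) = 0.268 + 1.377 + 4.489 + 24.212 + 58.762 + 161.052 = 250.160 mg/L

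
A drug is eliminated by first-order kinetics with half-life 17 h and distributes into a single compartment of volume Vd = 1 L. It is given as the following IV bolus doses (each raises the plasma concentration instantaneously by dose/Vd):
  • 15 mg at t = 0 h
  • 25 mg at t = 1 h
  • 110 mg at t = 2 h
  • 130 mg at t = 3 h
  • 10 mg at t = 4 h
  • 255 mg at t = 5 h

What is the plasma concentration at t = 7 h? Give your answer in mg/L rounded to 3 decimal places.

474.879 mg/L

k = ln 2 / 17 = 0.04077 per h
Dose 1 (15 mg at t=0 h): 15·exp(−0.04077·7) = 11.276 mg/L
Dose 2 (25 mg at t=1 h): 25·exp(−0.04077·6) = 19.575 mg/L
Dose 3 (110 mg at t=2 h): 110·exp(−0.04077·5) = 89.713 mg/L
Dose 4 (130 mg at t=3 h): 130·exp(−0.04077·4) = 110.437 mg/L
Dose 5 (10 mg at t=4 h): 10·exp(−0.04077·3) = 8.849 mg/L
Dose 6 (255 mg at t=5 h): 255·exp(−0.04077·2) = 235.031 mg/L
C(7) = 11.276 + 19.575 + 89.713 + 110.437 + 8.849 + 235.031 = 474.879 mg/L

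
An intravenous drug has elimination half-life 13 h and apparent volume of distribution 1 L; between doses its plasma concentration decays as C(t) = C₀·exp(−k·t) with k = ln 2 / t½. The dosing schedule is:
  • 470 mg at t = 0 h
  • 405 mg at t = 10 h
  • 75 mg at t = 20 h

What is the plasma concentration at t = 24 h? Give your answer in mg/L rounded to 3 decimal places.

383.303 mg/L

k = ln 2 / 13 = 0.05332 per h
Dose 1 (470 mg at t=0 h): 470·exp(−0.05332·24) = 130.722 mg/L
Dose 2 (405 mg at t=10 h): 405·exp(−0.05332·14) = 191.986 mg/L
Dose 3 (75 mg at t=20 h): 75·exp(−0.05332·4) = 60.595 mg/L
C(24) = 130.722 + 191.986 + 60.595 = 383.303 mg/L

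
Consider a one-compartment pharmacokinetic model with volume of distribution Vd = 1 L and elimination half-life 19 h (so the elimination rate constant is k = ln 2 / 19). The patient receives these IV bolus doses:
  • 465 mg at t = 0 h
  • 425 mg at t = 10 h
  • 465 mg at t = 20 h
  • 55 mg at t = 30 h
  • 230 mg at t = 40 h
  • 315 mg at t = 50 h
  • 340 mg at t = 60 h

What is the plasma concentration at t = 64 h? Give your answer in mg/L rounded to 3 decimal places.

k = ln 2 / 19 = 0.03648 per h
Dose 1 (465 mg at t=0 h): 465·exp(−0.03648·64) = 45.025 mg/L
Dose 2 (425 mg at t=10 h): 425·exp(−0.03648·54) = 59.269 mg/L
Dose 3 (465 mg at t=20 h): 465·exp(−0.03648·44) = 93.397 mg/L
Dose 4 (55 mg at t=30 h): 55·exp(−0.03648·34) = 15.910 mg/L
Dose 5 (230 mg at t=40 h): 230·exp(−0.03648·24) = 95.825 mg/L
Dose 6 (315 mg at t=50 h): 315·exp(−0.03648·14) = 189.016 mg/L
Dose 7 (340 mg at t=60 h): 340·exp(−0.03648·4) = 293.835 mg/L
C(64) = 45.025 + 59.269 + 93.397 + 15.910 + 95.825 + 189.016 + 293.835 = 792.278 mg/L

792.278 mg/L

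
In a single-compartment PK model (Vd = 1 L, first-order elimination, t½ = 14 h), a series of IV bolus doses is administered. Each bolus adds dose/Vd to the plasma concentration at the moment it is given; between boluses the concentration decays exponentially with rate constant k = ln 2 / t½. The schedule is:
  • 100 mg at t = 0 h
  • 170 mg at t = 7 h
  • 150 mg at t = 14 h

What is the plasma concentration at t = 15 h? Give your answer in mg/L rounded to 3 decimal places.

k = ln 2 / 14 = 0.04951 per h
Dose 1 (100 mg at t=0 h): 100·exp(−0.04951·15) = 47.585 mg/L
Dose 2 (170 mg at t=7 h): 170·exp(−0.04951·8) = 114.402 mg/L
Dose 3 (150 mg at t=14 h): 150·exp(−0.04951·1) = 142.754 mg/L
C(15) = 47.585 + 114.402 + 142.754 = 304.741 mg/L

304.741 mg/L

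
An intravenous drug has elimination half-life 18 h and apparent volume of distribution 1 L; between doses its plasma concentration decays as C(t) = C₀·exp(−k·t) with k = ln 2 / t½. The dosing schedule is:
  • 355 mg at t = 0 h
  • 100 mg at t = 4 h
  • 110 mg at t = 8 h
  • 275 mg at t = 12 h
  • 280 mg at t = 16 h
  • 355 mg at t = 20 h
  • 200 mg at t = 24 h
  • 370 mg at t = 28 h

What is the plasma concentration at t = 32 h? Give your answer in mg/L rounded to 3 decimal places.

k = ln 2 / 18 = 0.03851 per h
Dose 1 (355 mg at t=0 h): 355·exp(−0.03851·32) = 103.529 mg/L
Dose 2 (100 mg at t=4 h): 100·exp(−0.03851·28) = 34.020 mg/L
Dose 3 (110 mg at t=8 h): 110·exp(−0.03851·24) = 43.654 mg/L
Dose 4 (275 mg at t=12 h): 275·exp(−0.03851·20) = 127.308 mg/L
Dose 5 (280 mg at t=16 h): 280·exp(−0.03851·16) = 151.208 mg/L
Dose 6 (355 mg at t=20 h): 355·exp(−0.03851·12) = 223.636 mg/L
Dose 7 (200 mg at t=24 h): 200·exp(−0.03851·8) = 146.973 mg/L
Dose 8 (370 mg at t=28 h): 370·exp(−0.03851·4) = 317.180 mg/L
C(32) = 103.529 + 34.020 + 43.654 + 127.308 + 151.208 + 223.636 + 146.973 + 317.180 = 1147.509 mg/L

1147.509 mg/L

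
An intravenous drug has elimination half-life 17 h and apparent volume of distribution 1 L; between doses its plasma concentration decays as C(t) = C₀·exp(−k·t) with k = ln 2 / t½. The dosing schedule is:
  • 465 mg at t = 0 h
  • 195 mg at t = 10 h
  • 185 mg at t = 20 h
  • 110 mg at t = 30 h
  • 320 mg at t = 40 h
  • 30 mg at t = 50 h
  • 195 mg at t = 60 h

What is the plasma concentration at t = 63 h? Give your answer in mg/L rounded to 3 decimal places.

434.273 mg/L

k = ln 2 / 17 = 0.04077 per h
Dose 1 (465 mg at t=0 h): 465·exp(−0.04077·63) = 35.635 mg/L
Dose 2 (195 mg at t=10 h): 195·exp(−0.04077·53) = 22.466 mg/L
Dose 3 (185 mg at t=20 h): 185·exp(−0.04077·43) = 32.044 mg/L
Dose 4 (110 mg at t=30 h): 110·exp(−0.04077·33) = 28.644 mg/L
Dose 5 (320 mg at t=40 h): 320·exp(−0.04077·23) = 125.278 mg/L
Dose 6 (30 mg at t=50 h): 30·exp(−0.04077·13) = 17.657 mg/L
Dose 7 (195 mg at t=60 h): 195·exp(−0.04077·3) = 172.549 mg/L
C(63) = 35.635 + 22.466 + 32.044 + 28.644 + 125.278 + 17.657 + 172.549 = 434.273 mg/L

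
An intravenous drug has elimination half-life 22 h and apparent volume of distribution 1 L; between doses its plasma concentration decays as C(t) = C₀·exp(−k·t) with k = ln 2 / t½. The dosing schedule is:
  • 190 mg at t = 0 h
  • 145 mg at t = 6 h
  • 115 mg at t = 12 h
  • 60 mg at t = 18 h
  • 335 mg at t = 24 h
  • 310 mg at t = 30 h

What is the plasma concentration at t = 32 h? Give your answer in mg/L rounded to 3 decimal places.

784.512 mg/L

k = ln 2 / 22 = 0.03151 per h
Dose 1 (190 mg at t=0 h): 190·exp(−0.03151·32) = 69.325 mg/L
Dose 2 (145 mg at t=6 h): 145·exp(−0.03151·26) = 63.915 mg/L
Dose 3 (115 mg at t=12 h): 115·exp(−0.03151·20) = 61.240 mg/L
Dose 4 (60 mg at t=18 h): 60·exp(−0.03151·14) = 38.600 mg/L
Dose 5 (335 mg at t=24 h): 335·exp(−0.03151·8) = 260.363 mg/L
Dose 6 (310 mg at t=30 h): 310·exp(−0.03151·2) = 291.069 mg/L
C(32) = 69.325 + 63.915 + 61.240 + 38.600 + 260.363 + 291.069 = 784.512 mg/L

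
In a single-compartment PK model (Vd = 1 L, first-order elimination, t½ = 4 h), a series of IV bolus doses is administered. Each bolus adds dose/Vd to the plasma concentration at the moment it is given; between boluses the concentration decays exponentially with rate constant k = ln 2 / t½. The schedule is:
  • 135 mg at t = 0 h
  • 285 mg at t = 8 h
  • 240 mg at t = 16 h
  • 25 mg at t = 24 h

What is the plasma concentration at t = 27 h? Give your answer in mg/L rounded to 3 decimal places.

k = ln 2 / 4 = 0.17329 per h
Dose 1 (135 mg at t=0 h): 135·exp(−0.17329·27) = 1.254 mg/L
Dose 2 (285 mg at t=8 h): 285·exp(−0.17329·19) = 10.591 mg/L
Dose 3 (240 mg at t=16 h): 240·exp(−0.17329·11) = 35.676 mg/L
Dose 4 (25 mg at t=24 h): 25·exp(−0.17329·3) = 14.865 mg/L
C(27) = 1.254 + 10.591 + 35.676 + 14.865 = 62.387 mg/L

62.387 mg/L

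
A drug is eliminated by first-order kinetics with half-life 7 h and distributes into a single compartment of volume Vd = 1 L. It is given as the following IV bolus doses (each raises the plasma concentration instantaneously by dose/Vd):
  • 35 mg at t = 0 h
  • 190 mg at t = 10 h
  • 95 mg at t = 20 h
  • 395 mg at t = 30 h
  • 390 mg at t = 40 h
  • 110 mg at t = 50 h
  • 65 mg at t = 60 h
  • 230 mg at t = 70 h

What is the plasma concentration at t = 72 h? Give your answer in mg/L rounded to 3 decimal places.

244.504 mg/L

k = ln 2 / 7 = 0.09902 per h
Dose 1 (35 mg at t=0 h): 35·exp(−0.09902·72) = 0.028 mg/L
Dose 2 (190 mg at t=10 h): 190·exp(−0.09902·62) = 0.410 mg/L
Dose 3 (95 mg at t=20 h): 95·exp(−0.09902·52) = 0.551 mg/L
Dose 4 (395 mg at t=30 h): 395·exp(−0.09902·42) = 6.172 mg/L
Dose 5 (390 mg at t=40 h): 390·exp(−0.09902·32) = 16.403 mg/L
Dose 6 (110 mg at t=50 h): 110·exp(−0.09902·22) = 12.454 mg/L
Dose 7 (65 mg at t=60 h): 65·exp(−0.09902·12) = 19.809 mg/L
Dose 8 (230 mg at t=70 h): 230·exp(−0.09902·2) = 188.677 mg/L
C(72) = 0.028 + 0.410 + 0.551 + 6.172 + 16.403 + 12.454 + 19.809 + 188.677 = 244.504 mg/L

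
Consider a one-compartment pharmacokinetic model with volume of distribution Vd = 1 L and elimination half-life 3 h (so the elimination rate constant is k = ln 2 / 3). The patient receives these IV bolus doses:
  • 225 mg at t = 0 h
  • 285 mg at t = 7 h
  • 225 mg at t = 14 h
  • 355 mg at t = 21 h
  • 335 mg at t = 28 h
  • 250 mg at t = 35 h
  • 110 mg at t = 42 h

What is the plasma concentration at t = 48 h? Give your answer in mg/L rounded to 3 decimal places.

k = ln 2 / 3 = 0.23105 per h
Dose 1 (225 mg at t=0 h): 225·exp(−0.23105·48) = 0.003 mg/L
Dose 2 (285 mg at t=7 h): 285·exp(−0.23105·41) = 0.022 mg/L
Dose 3 (225 mg at t=14 h): 225·exp(−0.23105·34) = 0.087 mg/L
Dose 4 (355 mg at t=21 h): 355·exp(−0.23105·27) = 0.693 mg/L
Dose 5 (335 mg at t=28 h): 335·exp(−0.23105·20) = 3.297 mg/L
Dose 6 (250 mg at t=35 h): 250·exp(−0.23105·13) = 12.402 mg/L
Dose 7 (110 mg at t=42 h): 110·exp(−0.23105·6) = 27.500 mg/L
C(48) = 0.003 + 0.022 + 0.087 + 0.693 + 3.297 + 12.402 + 27.500 = 44.005 mg/L

44.005 mg/L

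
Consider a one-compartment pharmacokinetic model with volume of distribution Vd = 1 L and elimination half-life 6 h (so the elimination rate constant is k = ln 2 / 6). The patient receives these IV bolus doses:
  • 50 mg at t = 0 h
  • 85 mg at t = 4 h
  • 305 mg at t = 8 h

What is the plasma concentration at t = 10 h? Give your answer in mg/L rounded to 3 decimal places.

300.328 mg/L

k = ln 2 / 6 = 0.11552 per h
Dose 1 (50 mg at t=0 h): 50·exp(−0.11552·10) = 15.749 mg/L
Dose 2 (85 mg at t=4 h): 85·exp(−0.11552·6) = 42.500 mg/L
Dose 3 (305 mg at t=8 h): 305·exp(−0.11552·2) = 242.079 mg/L
C(10) = 15.749 + 42.500 + 242.079 = 300.328 mg/L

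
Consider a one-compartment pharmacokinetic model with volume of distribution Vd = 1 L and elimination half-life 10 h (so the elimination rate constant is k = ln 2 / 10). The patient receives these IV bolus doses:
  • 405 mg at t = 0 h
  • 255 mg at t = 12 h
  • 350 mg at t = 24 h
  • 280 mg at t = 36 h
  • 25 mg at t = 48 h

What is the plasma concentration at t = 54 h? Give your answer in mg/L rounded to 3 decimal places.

164.119 mg/L

k = ln 2 / 10 = 0.06931 per h
Dose 1 (405 mg at t=0 h): 405·exp(−0.06931·54) = 9.592 mg/L
Dose 2 (255 mg at t=12 h): 255·exp(−0.06931·42) = 13.874 mg/L
Dose 3 (350 mg at t=24 h): 350·exp(−0.06931·30) = 43.750 mg/L
Dose 4 (280 mg at t=36 h): 280·exp(−0.06931·18) = 80.409 mg/L
Dose 5 (25 mg at t=48 h): 25·exp(−0.06931·6) = 16.494 mg/L
C(54) = 9.592 + 13.874 + 43.750 + 80.409 + 16.494 = 164.119 mg/L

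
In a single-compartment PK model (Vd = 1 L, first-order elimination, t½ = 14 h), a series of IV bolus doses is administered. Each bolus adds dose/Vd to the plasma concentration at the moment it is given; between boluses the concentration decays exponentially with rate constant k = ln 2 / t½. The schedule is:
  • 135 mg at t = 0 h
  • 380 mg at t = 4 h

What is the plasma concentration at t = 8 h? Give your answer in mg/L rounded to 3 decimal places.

402.576 mg/L

k = ln 2 / 14 = 0.04951 per h
Dose 1 (135 mg at t=0 h): 135·exp(−0.04951·8) = 90.848 mg/L
Dose 2 (380 mg at t=4 h): 380·exp(−0.04951·4) = 311.727 mg/L
C(8) = 90.848 + 311.727 = 402.576 mg/L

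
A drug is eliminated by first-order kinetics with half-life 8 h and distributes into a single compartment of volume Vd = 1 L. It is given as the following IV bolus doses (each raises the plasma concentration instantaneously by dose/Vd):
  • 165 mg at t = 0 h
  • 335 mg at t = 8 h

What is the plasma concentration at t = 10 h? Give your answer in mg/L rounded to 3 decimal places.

351.074 mg/L

k = ln 2 / 8 = 0.08664 per h
Dose 1 (165 mg at t=0 h): 165·exp(−0.08664·10) = 69.374 mg/L
Dose 2 (335 mg at t=8 h): 335·exp(−0.08664·2) = 281.700 mg/L
C(10) = 69.374 + 281.700 = 351.074 mg/L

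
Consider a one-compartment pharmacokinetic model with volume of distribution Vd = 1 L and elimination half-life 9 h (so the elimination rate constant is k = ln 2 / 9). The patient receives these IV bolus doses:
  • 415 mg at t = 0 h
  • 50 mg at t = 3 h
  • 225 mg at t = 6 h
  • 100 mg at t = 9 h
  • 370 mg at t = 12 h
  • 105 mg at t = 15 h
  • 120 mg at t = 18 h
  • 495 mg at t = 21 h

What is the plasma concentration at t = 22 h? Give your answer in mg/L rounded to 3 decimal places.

969.198 mg/L

k = ln 2 / 9 = 0.07702 per h
Dose 1 (415 mg at t=0 h): 415·exp(−0.07702·22) = 76.242 mg/L
Dose 2 (50 mg at t=3 h): 50·exp(−0.07702·19) = 11.573 mg/L
Dose 3 (225 mg at t=6 h): 225·exp(−0.07702·16) = 65.617 mg/L
Dose 4 (100 mg at t=9 h): 100·exp(−0.07702·13) = 36.743 mg/L
Dose 5 (370 mg at t=12 h): 370·exp(−0.07702·10) = 171.287 mg/L
Dose 6 (105 mg at t=15 h): 105·exp(−0.07702·7) = 61.243 mg/L
Dose 7 (120 mg at t=18 h): 120·exp(−0.07702·4) = 88.184 mg/L
Dose 8 (495 mg at t=21 h): 495·exp(−0.07702·1) = 458.308 mg/L
C(22) = 76.242 + 11.573 + 65.617 + 36.743 + 171.287 + 61.243 + 88.184 + 458.308 = 969.198 mg/L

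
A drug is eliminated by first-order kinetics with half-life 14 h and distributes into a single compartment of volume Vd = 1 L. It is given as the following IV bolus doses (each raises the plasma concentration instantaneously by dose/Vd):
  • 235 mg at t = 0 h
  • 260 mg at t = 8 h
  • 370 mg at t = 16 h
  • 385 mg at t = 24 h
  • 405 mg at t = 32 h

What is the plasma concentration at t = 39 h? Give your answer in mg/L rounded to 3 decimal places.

k = ln 2 / 14 = 0.04951 per h
Dose 1 (235 mg at t=0 h): 235·exp(−0.04951·39) = 34.079 mg/L
Dose 2 (260 mg at t=8 h): 260·exp(−0.04951·31) = 56.028 mg/L
Dose 3 (370 mg at t=16 h): 370·exp(−0.04951·23) = 118.482 mg/L
Dose 4 (385 mg at t=24 h): 385·exp(−0.04951·15) = 183.201 mg/L
Dose 5 (405 mg at t=32 h): 405·exp(−0.04951·7) = 286.378 mg/L
C(39) = 34.079 + 56.028 + 118.482 + 183.201 + 286.378 = 678.169 mg/L

678.169 mg/L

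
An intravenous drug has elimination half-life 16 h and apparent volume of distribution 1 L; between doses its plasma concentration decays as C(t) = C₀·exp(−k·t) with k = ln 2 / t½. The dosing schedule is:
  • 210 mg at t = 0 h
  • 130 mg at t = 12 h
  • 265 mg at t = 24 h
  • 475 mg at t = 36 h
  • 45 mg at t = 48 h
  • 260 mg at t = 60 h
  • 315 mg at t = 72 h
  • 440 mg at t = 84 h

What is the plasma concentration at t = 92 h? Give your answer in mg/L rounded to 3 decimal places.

k = ln 2 / 16 = 0.04332 per h
Dose 1 (210 mg at t=0 h): 210·exp(−0.04332·92) = 3.902 mg/L
Dose 2 (130 mg at t=12 h): 130·exp(−0.04332·80) = 4.062 mg/L
Dose 3 (265 mg at t=24 h): 265·exp(−0.04332·68) = 13.927 mg/L
Dose 4 (475 mg at t=36 h): 475·exp(−0.04332·56) = 41.984 mg/L
Dose 5 (45 mg at t=48 h): 45·exp(−0.04332·44) = 6.689 mg/L
Dose 6 (260 mg at t=60 h): 260·exp(−0.04332·32) = 65.000 mg/L
Dose 7 (315 mg at t=72 h): 315·exp(−0.04332·20) = 132.441 mg/L
Dose 8 (440 mg at t=84 h): 440·exp(−0.04332·8) = 311.127 mg/L
C(92) = 3.902 + 4.062 + 13.927 + 41.984 + 6.689 + 65.000 + 132.441 + 311.127 = 579.134 mg/L

579.134 mg/L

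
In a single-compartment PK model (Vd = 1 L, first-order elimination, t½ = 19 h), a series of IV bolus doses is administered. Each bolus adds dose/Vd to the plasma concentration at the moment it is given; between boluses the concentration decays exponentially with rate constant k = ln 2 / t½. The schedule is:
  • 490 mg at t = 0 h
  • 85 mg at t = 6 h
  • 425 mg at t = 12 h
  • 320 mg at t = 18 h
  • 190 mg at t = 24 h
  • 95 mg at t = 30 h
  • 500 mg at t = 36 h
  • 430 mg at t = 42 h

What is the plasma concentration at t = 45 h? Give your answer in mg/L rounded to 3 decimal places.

k = ln 2 / 19 = 0.03648 per h
Dose 1 (490 mg at t=0 h): 490·exp(−0.03648·45) = 94.892 mg/L
Dose 2 (85 mg at t=6 h): 85·exp(−0.03648·39) = 20.489 mg/L
Dose 3 (425 mg at t=12 h): 425·exp(−0.03648·33) = 127.511 mg/L
Dose 4 (320 mg at t=18 h): 320·exp(−0.03648·27) = 119.501 mg/L
Dose 5 (190 mg at t=24 h): 190·exp(−0.03648·21) = 88.315 mg/L
Dose 6 (95 mg at t=30 h): 95·exp(−0.03648·15) = 54.963 mg/L
Dose 7 (500 mg at t=36 h): 500·exp(−0.03648·9) = 360.062 mg/L
Dose 8 (430 mg at t=42 h): 430·exp(−0.03648·3) = 385.423 mg/L
C(45) = 94.892 + 20.489 + 127.511 + 119.501 + 88.315 + 54.963 + 360.062 + 385.423 = 1251.155 mg/L

1251.155 mg/L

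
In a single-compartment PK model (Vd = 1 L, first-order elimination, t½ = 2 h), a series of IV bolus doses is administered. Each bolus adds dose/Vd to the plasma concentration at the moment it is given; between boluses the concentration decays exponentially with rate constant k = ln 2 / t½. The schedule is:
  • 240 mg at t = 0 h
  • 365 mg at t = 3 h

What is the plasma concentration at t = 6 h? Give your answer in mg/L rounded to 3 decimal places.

159.047 mg/L

k = ln 2 / 2 = 0.34657 per h
Dose 1 (240 mg at t=0 h): 240·exp(−0.34657·6) = 30.000 mg/L
Dose 2 (365 mg at t=3 h): 365·exp(−0.34657·3) = 129.047 mg/L
C(6) = 30.000 + 129.047 = 159.047 mg/L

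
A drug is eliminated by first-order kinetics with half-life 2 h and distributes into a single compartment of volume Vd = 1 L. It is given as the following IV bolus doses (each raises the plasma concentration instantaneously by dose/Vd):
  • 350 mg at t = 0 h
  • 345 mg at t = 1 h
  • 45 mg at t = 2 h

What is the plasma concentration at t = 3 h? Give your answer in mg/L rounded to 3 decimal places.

328.063 mg/L

k = ln 2 / 2 = 0.34657 per h
Dose 1 (350 mg at t=0 h): 350·exp(−0.34657·3) = 123.744 mg/L
Dose 2 (345 mg at t=1 h): 345·exp(−0.34657·2) = 172.500 mg/L
Dose 3 (45 mg at t=2 h): 45·exp(−0.34657·1) = 31.820 mg/L
C(3) = 123.744 + 172.500 + 31.820 = 328.063 mg/L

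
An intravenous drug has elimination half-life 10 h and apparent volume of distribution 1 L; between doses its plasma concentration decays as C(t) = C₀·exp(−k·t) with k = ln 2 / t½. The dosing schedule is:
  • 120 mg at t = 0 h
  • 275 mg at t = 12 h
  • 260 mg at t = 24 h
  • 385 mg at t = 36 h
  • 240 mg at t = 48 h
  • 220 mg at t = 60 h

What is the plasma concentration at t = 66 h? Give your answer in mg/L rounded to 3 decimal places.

284.089 mg/L

k = ln 2 / 10 = 0.06931 per h
Dose 1 (120 mg at t=0 h): 120·exp(−0.06931·66) = 1.237 mg/L
Dose 2 (275 mg at t=12 h): 275·exp(−0.06931·54) = 6.513 mg/L
Dose 3 (260 mg at t=24 h): 260·exp(−0.06931·42) = 14.146 mg/L
Dose 4 (385 mg at t=36 h): 385·exp(−0.06931·30) = 48.125 mg/L
Dose 5 (240 mg at t=48 h): 240·exp(−0.06931·18) = 68.922 mg/L
Dose 6 (220 mg at t=60 h): 220·exp(−0.06931·6) = 145.146 mg/L
C(66) = 1.237 + 6.513 + 14.146 + 48.125 + 68.922 + 145.146 = 284.089 mg/L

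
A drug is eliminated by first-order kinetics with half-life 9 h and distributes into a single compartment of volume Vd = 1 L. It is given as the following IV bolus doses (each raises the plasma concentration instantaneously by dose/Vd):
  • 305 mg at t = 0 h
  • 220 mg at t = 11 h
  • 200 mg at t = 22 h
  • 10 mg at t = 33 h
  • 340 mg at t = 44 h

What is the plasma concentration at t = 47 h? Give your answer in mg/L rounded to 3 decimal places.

324.344 mg/L

k = ln 2 / 9 = 0.07702 per h
Dose 1 (305 mg at t=0 h): 305·exp(−0.07702·47) = 8.171 mg/L
Dose 2 (220 mg at t=11 h): 220·exp(−0.07702·36) = 13.750 mg/L
Dose 3 (200 mg at t=22 h): 200·exp(−0.07702·25) = 29.163 mg/L
Dose 4 (10 mg at t=33 h): 10·exp(−0.07702·14) = 3.402 mg/L
Dose 5 (340 mg at t=44 h): 340·exp(−0.07702·3) = 269.858 mg/L
C(47) = 8.171 + 13.750 + 29.163 + 3.402 + 269.858 = 324.344 mg/L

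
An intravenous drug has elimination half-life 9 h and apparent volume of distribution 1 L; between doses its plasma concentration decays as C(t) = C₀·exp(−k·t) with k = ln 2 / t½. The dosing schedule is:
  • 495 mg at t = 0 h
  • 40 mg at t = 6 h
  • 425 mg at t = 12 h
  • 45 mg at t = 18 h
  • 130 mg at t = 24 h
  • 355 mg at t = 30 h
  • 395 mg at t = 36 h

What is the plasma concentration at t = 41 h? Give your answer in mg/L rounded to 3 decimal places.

532.964 mg/L

k = ln 2 / 9 = 0.07702 per h
Dose 1 (495 mg at t=0 h): 495·exp(−0.07702·41) = 21.050 mg/L
Dose 2 (40 mg at t=6 h): 40·exp(−0.07702·35) = 2.700 mg/L
Dose 3 (425 mg at t=12 h): 425·exp(−0.07702·29) = 45.541 mg/L
Dose 4 (45 mg at t=18 h): 45·exp(−0.07702·23) = 7.654 mg/L
Dose 5 (130 mg at t=24 h): 130·exp(−0.07702·17) = 35.102 mg/L
Dose 6 (355 mg at t=30 h): 355·exp(−0.07702·11) = 152.161 mg/L
Dose 7 (395 mg at t=36 h): 395·exp(−0.07702·5) = 268.756 mg/L
C(41) = 21.050 + 2.700 + 45.541 + 7.654 + 35.102 + 152.161 + 268.756 = 532.964 mg/L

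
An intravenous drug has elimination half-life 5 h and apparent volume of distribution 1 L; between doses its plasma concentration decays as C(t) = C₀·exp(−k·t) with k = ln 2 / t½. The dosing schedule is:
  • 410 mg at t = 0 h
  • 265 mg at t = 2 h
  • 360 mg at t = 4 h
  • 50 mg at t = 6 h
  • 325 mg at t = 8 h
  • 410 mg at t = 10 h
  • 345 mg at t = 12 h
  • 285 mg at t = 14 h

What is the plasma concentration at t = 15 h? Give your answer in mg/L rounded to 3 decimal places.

991.541 mg/L

k = ln 2 / 5 = 0.13863 per h
Dose 1 (410 mg at t=0 h): 410·exp(−0.13863·15) = 51.250 mg/L
Dose 2 (265 mg at t=2 h): 265·exp(−0.13863·13) = 43.709 mg/L
Dose 3 (360 mg at t=4 h): 360·exp(−0.13863·11) = 78.350 mg/L
Dose 4 (50 mg at t=6 h): 50·exp(−0.13863·9) = 14.359 mg/L
Dose 5 (325 mg at t=8 h): 325·exp(−0.13863·7) = 123.152 mg/L
Dose 6 (410 mg at t=10 h): 410·exp(−0.13863·5) = 205.000 mg/L
Dose 7 (345 mg at t=12 h): 345·exp(−0.13863·3) = 227.615 mg/L
Dose 8 (285 mg at t=14 h): 285·exp(−0.13863·1) = 248.107 mg/L
C(15) = 51.250 + 43.709 + 78.350 + 14.359 + 123.152 + 205.000 + 227.615 + 248.107 = 991.541 mg/L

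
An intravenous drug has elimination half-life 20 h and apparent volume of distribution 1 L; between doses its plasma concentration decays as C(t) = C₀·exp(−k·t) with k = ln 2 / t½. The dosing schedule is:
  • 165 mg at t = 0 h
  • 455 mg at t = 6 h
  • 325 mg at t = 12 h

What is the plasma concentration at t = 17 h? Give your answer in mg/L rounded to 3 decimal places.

k = ln 2 / 20 = 0.03466 per h
Dose 1 (165 mg at t=0 h): 165·exp(−0.03466·17) = 91.539 mg/L
Dose 2 (455 mg at t=6 h): 455·exp(−0.03466·11) = 310.774 mg/L
Dose 3 (325 mg at t=12 h): 325·exp(−0.03466·5) = 273.291 mg/L
C(17) = 91.539 + 310.774 + 273.291 = 675.605 mg/L

675.605 mg/L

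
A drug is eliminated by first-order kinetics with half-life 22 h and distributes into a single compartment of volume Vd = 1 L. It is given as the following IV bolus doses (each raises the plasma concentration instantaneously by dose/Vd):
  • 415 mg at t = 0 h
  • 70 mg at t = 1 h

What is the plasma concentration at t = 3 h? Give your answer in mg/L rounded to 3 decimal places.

k = ln 2 / 22 = 0.03151 per h
Dose 1 (415 mg at t=0 h): 415·exp(−0.03151·3) = 377.571 mg/L
Dose 2 (70 mg at t=1 h): 70·exp(−0.03151·2) = 65.725 mg/L
C(3) = 377.571 + 65.725 = 443.296 mg/L

443.296 mg/L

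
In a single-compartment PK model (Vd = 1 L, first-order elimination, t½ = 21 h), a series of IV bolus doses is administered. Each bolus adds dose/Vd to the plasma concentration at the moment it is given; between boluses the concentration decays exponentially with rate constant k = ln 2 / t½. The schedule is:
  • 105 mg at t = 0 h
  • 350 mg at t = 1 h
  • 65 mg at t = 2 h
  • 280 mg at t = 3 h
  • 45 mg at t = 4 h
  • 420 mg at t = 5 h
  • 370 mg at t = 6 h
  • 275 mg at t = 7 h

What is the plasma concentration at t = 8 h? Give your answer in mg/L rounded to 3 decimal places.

1681.425 mg/L

k = ln 2 / 21 = 0.03301 per h
Dose 1 (105 mg at t=0 h): 105·exp(−0.03301·8) = 80.633 mg/L
Dose 2 (350 mg at t=1 h): 350·exp(−0.03301·7) = 277.795 mg/L
Dose 3 (65 mg at t=2 h): 65·exp(−0.03301·6) = 53.322 mg/L
Dose 4 (280 mg at t=3 h): 280·exp(−0.03301·5) = 237.402 mg/L
Dose 5 (45 mg at t=4 h): 45·exp(−0.03301·4) = 39.434 mg/L
Dose 6 (420 mg at t=5 h): 420·exp(−0.03301·3) = 380.404 mg/L
Dose 7 (370 mg at t=6 h): 370·exp(−0.03301·2) = 346.364 mg/L
Dose 8 (275 mg at t=7 h): 275·exp(−0.03301·1) = 266.071 mg/L
C(8) = 80.633 + 277.795 + 53.322 + 237.402 + 39.434 + 380.404 + 346.364 + 266.071 = 1681.425 mg/L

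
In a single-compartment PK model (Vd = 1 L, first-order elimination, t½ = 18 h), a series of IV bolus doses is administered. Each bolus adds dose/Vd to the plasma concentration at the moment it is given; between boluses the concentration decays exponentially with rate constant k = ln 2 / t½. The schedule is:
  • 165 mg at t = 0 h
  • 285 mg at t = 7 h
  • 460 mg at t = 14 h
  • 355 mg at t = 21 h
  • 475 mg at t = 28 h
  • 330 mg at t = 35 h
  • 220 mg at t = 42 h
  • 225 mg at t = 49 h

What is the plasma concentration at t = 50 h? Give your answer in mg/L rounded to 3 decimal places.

k = ln 2 / 18 = 0.03851 per h
Dose 1 (165 mg at t=0 h): 165·exp(−0.03851·50) = 24.060 mg/L
Dose 2 (285 mg at t=7 h): 285·exp(−0.03851·43) = 54.415 mg/L
Dose 3 (460 mg at t=14 h): 460·exp(−0.03851·36) = 115.000 mg/L
Dose 4 (355 mg at t=21 h): 355·exp(−0.03851·29) = 116.208 mg/L
Dose 5 (475 mg at t=28 h): 475·exp(−0.03851·22) = 203.595 mg/L
Dose 6 (330 mg at t=35 h): 330·exp(−0.03851·15) = 185.206 mg/L
Dose 7 (220 mg at t=42 h): 220·exp(−0.03851·8) = 161.671 mg/L
Dose 8 (225 mg at t=49 h): 225·exp(−0.03851·1) = 216.500 mg/L
C(50) = 24.060 + 54.415 + 115.000 + 116.208 + 203.595 + 185.206 + 161.671 + 216.500 = 1076.655 mg/L

1076.655 mg/L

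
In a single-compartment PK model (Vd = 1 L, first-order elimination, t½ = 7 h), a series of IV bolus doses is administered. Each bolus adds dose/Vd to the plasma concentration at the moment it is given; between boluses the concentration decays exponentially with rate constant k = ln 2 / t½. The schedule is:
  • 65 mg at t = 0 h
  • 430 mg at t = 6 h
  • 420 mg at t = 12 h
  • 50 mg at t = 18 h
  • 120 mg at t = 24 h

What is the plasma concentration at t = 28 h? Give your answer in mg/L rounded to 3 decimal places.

k = ln 2 / 7 = 0.09902 per h
Dose 1 (65 mg at t=0 h): 65·exp(−0.09902·28) = 4.062 mg/L
Dose 2 (430 mg at t=6 h): 430·exp(−0.09902·22) = 48.683 mg/L
Dose 3 (420 mg at t=12 h): 420·exp(−0.09902·16) = 86.135 mg/L
Dose 4 (50 mg at t=18 h): 50·exp(−0.09902·10) = 18.575 mg/L
Dose 5 (120 mg at t=24 h): 120·exp(−0.09902·4) = 80.754 mg/L
C(28) = 4.062 + 48.683 + 86.135 + 18.575 + 80.754 = 238.209 mg/L

238.209 mg/L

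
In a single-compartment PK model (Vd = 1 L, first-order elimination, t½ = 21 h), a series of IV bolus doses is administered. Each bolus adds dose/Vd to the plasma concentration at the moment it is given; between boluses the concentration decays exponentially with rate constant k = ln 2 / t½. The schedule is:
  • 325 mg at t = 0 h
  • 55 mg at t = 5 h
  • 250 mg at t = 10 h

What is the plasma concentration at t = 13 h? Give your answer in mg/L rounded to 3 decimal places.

480.275 mg/L

k = ln 2 / 21 = 0.03301 per h
Dose 1 (325 mg at t=0 h): 325·exp(−0.03301·13) = 211.608 mg/L
Dose 2 (55 mg at t=5 h): 55·exp(−0.03301·8) = 42.236 mg/L
Dose 3 (250 mg at t=10 h): 250·exp(−0.03301·3) = 226.431 mg/L
C(13) = 211.608 + 42.236 + 226.431 = 480.275 mg/L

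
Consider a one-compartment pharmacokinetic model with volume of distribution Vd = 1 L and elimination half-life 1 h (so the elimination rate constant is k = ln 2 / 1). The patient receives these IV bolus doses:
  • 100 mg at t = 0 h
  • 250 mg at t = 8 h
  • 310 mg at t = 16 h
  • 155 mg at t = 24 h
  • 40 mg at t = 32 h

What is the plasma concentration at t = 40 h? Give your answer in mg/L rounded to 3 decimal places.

0.159 mg/L

k = ln 2 / 1 = 0.69315 per h
Dose 1 (100 mg at t=0 h): 100·exp(−0.69315·40) = 0.000 mg/L
Dose 2 (250 mg at t=8 h): 250·exp(−0.69315·32) = 0.000 mg/L
Dose 3 (310 mg at t=16 h): 310·exp(−0.69315·24) = 0.000 mg/L
Dose 4 (155 mg at t=24 h): 155·exp(−0.69315·16) = 0.002 mg/L
Dose 5 (40 mg at t=32 h): 40·exp(−0.69315·8) = 0.156 mg/L
C(40) = 0.000 + 0.000 + 0.000 + 0.002 + 0.156 = 0.159 mg/L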